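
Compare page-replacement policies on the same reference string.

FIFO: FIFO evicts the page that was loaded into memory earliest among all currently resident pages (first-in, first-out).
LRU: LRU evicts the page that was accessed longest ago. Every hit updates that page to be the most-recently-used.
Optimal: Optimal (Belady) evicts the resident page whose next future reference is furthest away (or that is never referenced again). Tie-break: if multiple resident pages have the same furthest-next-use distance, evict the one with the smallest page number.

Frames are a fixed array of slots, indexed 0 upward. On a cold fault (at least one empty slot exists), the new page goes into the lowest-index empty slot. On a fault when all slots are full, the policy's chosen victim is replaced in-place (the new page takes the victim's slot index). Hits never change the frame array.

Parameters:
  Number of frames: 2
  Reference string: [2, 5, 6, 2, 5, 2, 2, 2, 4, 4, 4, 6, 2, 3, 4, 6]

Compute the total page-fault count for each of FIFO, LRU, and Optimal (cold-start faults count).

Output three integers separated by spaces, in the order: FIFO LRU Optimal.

Answer: 11 11 8

Derivation:
--- FIFO ---
  step 0: ref 2 -> FAULT, frames=[2,-] (faults so far: 1)
  step 1: ref 5 -> FAULT, frames=[2,5] (faults so far: 2)
  step 2: ref 6 -> FAULT, evict 2, frames=[6,5] (faults so far: 3)
  step 3: ref 2 -> FAULT, evict 5, frames=[6,2] (faults so far: 4)
  step 4: ref 5 -> FAULT, evict 6, frames=[5,2] (faults so far: 5)
  step 5: ref 2 -> HIT, frames=[5,2] (faults so far: 5)
  step 6: ref 2 -> HIT, frames=[5,2] (faults so far: 5)
  step 7: ref 2 -> HIT, frames=[5,2] (faults so far: 5)
  step 8: ref 4 -> FAULT, evict 2, frames=[5,4] (faults so far: 6)
  step 9: ref 4 -> HIT, frames=[5,4] (faults so far: 6)
  step 10: ref 4 -> HIT, frames=[5,4] (faults so far: 6)
  step 11: ref 6 -> FAULT, evict 5, frames=[6,4] (faults so far: 7)
  step 12: ref 2 -> FAULT, evict 4, frames=[6,2] (faults so far: 8)
  step 13: ref 3 -> FAULT, evict 6, frames=[3,2] (faults so far: 9)
  step 14: ref 4 -> FAULT, evict 2, frames=[3,4] (faults so far: 10)
  step 15: ref 6 -> FAULT, evict 3, frames=[6,4] (faults so far: 11)
  FIFO total faults: 11
--- LRU ---
  step 0: ref 2 -> FAULT, frames=[2,-] (faults so far: 1)
  step 1: ref 5 -> FAULT, frames=[2,5] (faults so far: 2)
  step 2: ref 6 -> FAULT, evict 2, frames=[6,5] (faults so far: 3)
  step 3: ref 2 -> FAULT, evict 5, frames=[6,2] (faults so far: 4)
  step 4: ref 5 -> FAULT, evict 6, frames=[5,2] (faults so far: 5)
  step 5: ref 2 -> HIT, frames=[5,2] (faults so far: 5)
  step 6: ref 2 -> HIT, frames=[5,2] (faults so far: 5)
  step 7: ref 2 -> HIT, frames=[5,2] (faults so far: 5)
  step 8: ref 4 -> FAULT, evict 5, frames=[4,2] (faults so far: 6)
  step 9: ref 4 -> HIT, frames=[4,2] (faults so far: 6)
  step 10: ref 4 -> HIT, frames=[4,2] (faults so far: 6)
  step 11: ref 6 -> FAULT, evict 2, frames=[4,6] (faults so far: 7)
  step 12: ref 2 -> FAULT, evict 4, frames=[2,6] (faults so far: 8)
  step 13: ref 3 -> FAULT, evict 6, frames=[2,3] (faults so far: 9)
  step 14: ref 4 -> FAULT, evict 2, frames=[4,3] (faults so far: 10)
  step 15: ref 6 -> FAULT, evict 3, frames=[4,6] (faults so far: 11)
  LRU total faults: 11
--- Optimal ---
  step 0: ref 2 -> FAULT, frames=[2,-] (faults so far: 1)
  step 1: ref 5 -> FAULT, frames=[2,5] (faults so far: 2)
  step 2: ref 6 -> FAULT, evict 5, frames=[2,6] (faults so far: 3)
  step 3: ref 2 -> HIT, frames=[2,6] (faults so far: 3)
  step 4: ref 5 -> FAULT, evict 6, frames=[2,5] (faults so far: 4)
  step 5: ref 2 -> HIT, frames=[2,5] (faults so far: 4)
  step 6: ref 2 -> HIT, frames=[2,5] (faults so far: 4)
  step 7: ref 2 -> HIT, frames=[2,5] (faults so far: 4)
  step 8: ref 4 -> FAULT, evict 5, frames=[2,4] (faults so far: 5)
  step 9: ref 4 -> HIT, frames=[2,4] (faults so far: 5)
  step 10: ref 4 -> HIT, frames=[2,4] (faults so far: 5)
  step 11: ref 6 -> FAULT, evict 4, frames=[2,6] (faults so far: 6)
  step 12: ref 2 -> HIT, frames=[2,6] (faults so far: 6)
  step 13: ref 3 -> FAULT, evict 2, frames=[3,6] (faults so far: 7)
  step 14: ref 4 -> FAULT, evict 3, frames=[4,6] (faults so far: 8)
  step 15: ref 6 -> HIT, frames=[4,6] (faults so far: 8)
  Optimal total faults: 8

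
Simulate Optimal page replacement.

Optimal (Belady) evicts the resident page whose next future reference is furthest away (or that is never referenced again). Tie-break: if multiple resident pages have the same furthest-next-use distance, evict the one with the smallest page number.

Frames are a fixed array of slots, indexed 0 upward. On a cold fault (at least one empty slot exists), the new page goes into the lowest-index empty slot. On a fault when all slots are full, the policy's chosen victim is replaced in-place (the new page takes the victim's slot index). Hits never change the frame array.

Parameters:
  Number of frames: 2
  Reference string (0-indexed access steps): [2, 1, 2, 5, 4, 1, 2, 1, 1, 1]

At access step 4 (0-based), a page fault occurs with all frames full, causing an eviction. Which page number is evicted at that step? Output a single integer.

Answer: 5

Derivation:
Step 0: ref 2 -> FAULT, frames=[2,-]
Step 1: ref 1 -> FAULT, frames=[2,1]
Step 2: ref 2 -> HIT, frames=[2,1]
Step 3: ref 5 -> FAULT, evict 2, frames=[5,1]
Step 4: ref 4 -> FAULT, evict 5, frames=[4,1]
At step 4: evicted page 5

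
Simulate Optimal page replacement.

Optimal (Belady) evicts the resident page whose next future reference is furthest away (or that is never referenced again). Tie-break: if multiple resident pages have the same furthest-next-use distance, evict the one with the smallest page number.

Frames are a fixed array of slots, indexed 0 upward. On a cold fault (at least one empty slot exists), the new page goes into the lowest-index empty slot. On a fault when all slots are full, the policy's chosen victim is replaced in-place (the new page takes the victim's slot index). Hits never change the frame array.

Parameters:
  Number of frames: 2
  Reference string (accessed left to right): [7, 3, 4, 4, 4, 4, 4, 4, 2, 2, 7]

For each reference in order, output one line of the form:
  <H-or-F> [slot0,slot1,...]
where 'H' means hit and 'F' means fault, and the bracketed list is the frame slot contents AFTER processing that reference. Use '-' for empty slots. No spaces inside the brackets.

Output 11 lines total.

F [7,-]
F [7,3]
F [7,4]
H [7,4]
H [7,4]
H [7,4]
H [7,4]
H [7,4]
F [7,2]
H [7,2]
H [7,2]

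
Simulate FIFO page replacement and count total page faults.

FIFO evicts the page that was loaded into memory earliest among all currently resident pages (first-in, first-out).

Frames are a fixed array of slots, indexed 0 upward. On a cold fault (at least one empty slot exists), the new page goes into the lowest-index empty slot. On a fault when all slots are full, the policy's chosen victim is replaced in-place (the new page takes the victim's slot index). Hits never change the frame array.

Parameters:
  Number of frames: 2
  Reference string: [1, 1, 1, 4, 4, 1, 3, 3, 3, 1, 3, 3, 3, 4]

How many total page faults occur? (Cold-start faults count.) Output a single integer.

Step 0: ref 1 → FAULT, frames=[1,-]
Step 1: ref 1 → HIT, frames=[1,-]
Step 2: ref 1 → HIT, frames=[1,-]
Step 3: ref 4 → FAULT, frames=[1,4]
Step 4: ref 4 → HIT, frames=[1,4]
Step 5: ref 1 → HIT, frames=[1,4]
Step 6: ref 3 → FAULT (evict 1), frames=[3,4]
Step 7: ref 3 → HIT, frames=[3,4]
Step 8: ref 3 → HIT, frames=[3,4]
Step 9: ref 1 → FAULT (evict 4), frames=[3,1]
Step 10: ref 3 → HIT, frames=[3,1]
Step 11: ref 3 → HIT, frames=[3,1]
Step 12: ref 3 → HIT, frames=[3,1]
Step 13: ref 4 → FAULT (evict 3), frames=[4,1]
Total faults: 5

Answer: 5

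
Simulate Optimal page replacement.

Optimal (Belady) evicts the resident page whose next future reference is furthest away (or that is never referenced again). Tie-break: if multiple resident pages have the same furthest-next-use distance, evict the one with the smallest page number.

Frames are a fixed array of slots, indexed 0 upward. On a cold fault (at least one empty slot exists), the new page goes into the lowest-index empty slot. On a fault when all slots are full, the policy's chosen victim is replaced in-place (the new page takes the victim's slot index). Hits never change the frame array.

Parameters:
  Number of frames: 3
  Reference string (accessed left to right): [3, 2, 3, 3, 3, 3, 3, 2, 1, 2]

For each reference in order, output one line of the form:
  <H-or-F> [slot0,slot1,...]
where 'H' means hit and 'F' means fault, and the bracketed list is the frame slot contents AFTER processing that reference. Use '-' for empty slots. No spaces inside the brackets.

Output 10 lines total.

F [3,-,-]
F [3,2,-]
H [3,2,-]
H [3,2,-]
H [3,2,-]
H [3,2,-]
H [3,2,-]
H [3,2,-]
F [3,2,1]
H [3,2,1]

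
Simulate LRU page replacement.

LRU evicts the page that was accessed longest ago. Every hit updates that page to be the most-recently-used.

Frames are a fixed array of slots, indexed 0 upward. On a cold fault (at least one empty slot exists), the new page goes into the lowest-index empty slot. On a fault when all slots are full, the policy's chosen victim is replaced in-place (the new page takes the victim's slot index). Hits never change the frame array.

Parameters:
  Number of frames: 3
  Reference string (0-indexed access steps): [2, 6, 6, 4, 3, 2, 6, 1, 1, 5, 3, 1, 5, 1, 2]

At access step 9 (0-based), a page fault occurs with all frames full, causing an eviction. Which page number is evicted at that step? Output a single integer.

Answer: 2

Derivation:
Step 0: ref 2 -> FAULT, frames=[2,-,-]
Step 1: ref 6 -> FAULT, frames=[2,6,-]
Step 2: ref 6 -> HIT, frames=[2,6,-]
Step 3: ref 4 -> FAULT, frames=[2,6,4]
Step 4: ref 3 -> FAULT, evict 2, frames=[3,6,4]
Step 5: ref 2 -> FAULT, evict 6, frames=[3,2,4]
Step 6: ref 6 -> FAULT, evict 4, frames=[3,2,6]
Step 7: ref 1 -> FAULT, evict 3, frames=[1,2,6]
Step 8: ref 1 -> HIT, frames=[1,2,6]
Step 9: ref 5 -> FAULT, evict 2, frames=[1,5,6]
At step 9: evicted page 2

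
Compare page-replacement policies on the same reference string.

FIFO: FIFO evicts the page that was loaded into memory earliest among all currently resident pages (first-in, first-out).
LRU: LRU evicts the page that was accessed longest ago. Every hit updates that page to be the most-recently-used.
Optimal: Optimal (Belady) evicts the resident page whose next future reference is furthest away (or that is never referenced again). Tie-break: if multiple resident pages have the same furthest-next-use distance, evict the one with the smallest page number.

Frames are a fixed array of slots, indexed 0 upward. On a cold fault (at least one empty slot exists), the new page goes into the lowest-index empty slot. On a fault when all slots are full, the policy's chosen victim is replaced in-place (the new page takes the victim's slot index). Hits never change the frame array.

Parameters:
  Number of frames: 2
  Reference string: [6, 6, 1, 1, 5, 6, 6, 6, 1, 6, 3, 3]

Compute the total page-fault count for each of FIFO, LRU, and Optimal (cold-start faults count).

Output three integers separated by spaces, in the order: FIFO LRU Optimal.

--- FIFO ---
  step 0: ref 6 -> FAULT, frames=[6,-] (faults so far: 1)
  step 1: ref 6 -> HIT, frames=[6,-] (faults so far: 1)
  step 2: ref 1 -> FAULT, frames=[6,1] (faults so far: 2)
  step 3: ref 1 -> HIT, frames=[6,1] (faults so far: 2)
  step 4: ref 5 -> FAULT, evict 6, frames=[5,1] (faults so far: 3)
  step 5: ref 6 -> FAULT, evict 1, frames=[5,6] (faults so far: 4)
  step 6: ref 6 -> HIT, frames=[5,6] (faults so far: 4)
  step 7: ref 6 -> HIT, frames=[5,6] (faults so far: 4)
  step 8: ref 1 -> FAULT, evict 5, frames=[1,6] (faults so far: 5)
  step 9: ref 6 -> HIT, frames=[1,6] (faults so far: 5)
  step 10: ref 3 -> FAULT, evict 6, frames=[1,3] (faults so far: 6)
  step 11: ref 3 -> HIT, frames=[1,3] (faults so far: 6)
  FIFO total faults: 6
--- LRU ---
  step 0: ref 6 -> FAULT, frames=[6,-] (faults so far: 1)
  step 1: ref 6 -> HIT, frames=[6,-] (faults so far: 1)
  step 2: ref 1 -> FAULT, frames=[6,1] (faults so far: 2)
  step 3: ref 1 -> HIT, frames=[6,1] (faults so far: 2)
  step 4: ref 5 -> FAULT, evict 6, frames=[5,1] (faults so far: 3)
  step 5: ref 6 -> FAULT, evict 1, frames=[5,6] (faults so far: 4)
  step 6: ref 6 -> HIT, frames=[5,6] (faults so far: 4)
  step 7: ref 6 -> HIT, frames=[5,6] (faults so far: 4)
  step 8: ref 1 -> FAULT, evict 5, frames=[1,6] (faults so far: 5)
  step 9: ref 6 -> HIT, frames=[1,6] (faults so far: 5)
  step 10: ref 3 -> FAULT, evict 1, frames=[3,6] (faults so far: 6)
  step 11: ref 3 -> HIT, frames=[3,6] (faults so far: 6)
  LRU total faults: 6
--- Optimal ---
  step 0: ref 6 -> FAULT, frames=[6,-] (faults so far: 1)
  step 1: ref 6 -> HIT, frames=[6,-] (faults so far: 1)
  step 2: ref 1 -> FAULT, frames=[6,1] (faults so far: 2)
  step 3: ref 1 -> HIT, frames=[6,1] (faults so far: 2)
  step 4: ref 5 -> FAULT, evict 1, frames=[6,5] (faults so far: 3)
  step 5: ref 6 -> HIT, frames=[6,5] (faults so far: 3)
  step 6: ref 6 -> HIT, frames=[6,5] (faults so far: 3)
  step 7: ref 6 -> HIT, frames=[6,5] (faults so far: 3)
  step 8: ref 1 -> FAULT, evict 5, frames=[6,1] (faults so far: 4)
  step 9: ref 6 -> HIT, frames=[6,1] (faults so far: 4)
  step 10: ref 3 -> FAULT, evict 1, frames=[6,3] (faults so far: 5)
  step 11: ref 3 -> HIT, frames=[6,3] (faults so far: 5)
  Optimal total faults: 5

Answer: 6 6 5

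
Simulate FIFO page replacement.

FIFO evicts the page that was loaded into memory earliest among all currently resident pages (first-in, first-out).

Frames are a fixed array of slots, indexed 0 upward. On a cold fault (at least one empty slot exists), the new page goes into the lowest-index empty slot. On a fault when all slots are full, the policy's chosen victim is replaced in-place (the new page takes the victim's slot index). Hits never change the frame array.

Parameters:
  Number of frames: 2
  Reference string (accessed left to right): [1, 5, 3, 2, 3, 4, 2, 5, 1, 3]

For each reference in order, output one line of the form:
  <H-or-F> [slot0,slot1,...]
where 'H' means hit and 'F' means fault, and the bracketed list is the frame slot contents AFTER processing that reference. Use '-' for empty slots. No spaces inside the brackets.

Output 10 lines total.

F [1,-]
F [1,5]
F [3,5]
F [3,2]
H [3,2]
F [4,2]
H [4,2]
F [4,5]
F [1,5]
F [1,3]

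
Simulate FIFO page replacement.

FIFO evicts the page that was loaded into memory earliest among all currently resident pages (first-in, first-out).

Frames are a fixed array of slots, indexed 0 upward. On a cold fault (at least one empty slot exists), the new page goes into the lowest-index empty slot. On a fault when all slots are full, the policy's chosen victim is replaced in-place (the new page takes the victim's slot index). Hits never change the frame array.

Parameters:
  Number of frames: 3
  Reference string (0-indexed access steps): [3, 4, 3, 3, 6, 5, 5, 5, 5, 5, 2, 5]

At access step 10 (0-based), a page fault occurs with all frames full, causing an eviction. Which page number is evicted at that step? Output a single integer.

Answer: 4

Derivation:
Step 0: ref 3 -> FAULT, frames=[3,-,-]
Step 1: ref 4 -> FAULT, frames=[3,4,-]
Step 2: ref 3 -> HIT, frames=[3,4,-]
Step 3: ref 3 -> HIT, frames=[3,4,-]
Step 4: ref 6 -> FAULT, frames=[3,4,6]
Step 5: ref 5 -> FAULT, evict 3, frames=[5,4,6]
Step 6: ref 5 -> HIT, frames=[5,4,6]
Step 7: ref 5 -> HIT, frames=[5,4,6]
Step 8: ref 5 -> HIT, frames=[5,4,6]
Step 9: ref 5 -> HIT, frames=[5,4,6]
Step 10: ref 2 -> FAULT, evict 4, frames=[5,2,6]
At step 10: evicted page 4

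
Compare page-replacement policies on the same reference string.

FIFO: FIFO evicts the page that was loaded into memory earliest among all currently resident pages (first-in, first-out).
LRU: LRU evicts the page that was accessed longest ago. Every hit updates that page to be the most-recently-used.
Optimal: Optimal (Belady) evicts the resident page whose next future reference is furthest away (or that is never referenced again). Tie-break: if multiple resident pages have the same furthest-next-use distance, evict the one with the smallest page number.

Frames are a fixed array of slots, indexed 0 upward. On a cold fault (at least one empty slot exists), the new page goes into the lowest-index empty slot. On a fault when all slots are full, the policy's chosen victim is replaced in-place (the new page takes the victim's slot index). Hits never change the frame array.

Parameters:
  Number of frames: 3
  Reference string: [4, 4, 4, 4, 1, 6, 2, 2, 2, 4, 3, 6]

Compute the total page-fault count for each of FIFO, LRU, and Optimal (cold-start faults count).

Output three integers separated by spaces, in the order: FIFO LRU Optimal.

Answer: 7 7 5

Derivation:
--- FIFO ---
  step 0: ref 4 -> FAULT, frames=[4,-,-] (faults so far: 1)
  step 1: ref 4 -> HIT, frames=[4,-,-] (faults so far: 1)
  step 2: ref 4 -> HIT, frames=[4,-,-] (faults so far: 1)
  step 3: ref 4 -> HIT, frames=[4,-,-] (faults so far: 1)
  step 4: ref 1 -> FAULT, frames=[4,1,-] (faults so far: 2)
  step 5: ref 6 -> FAULT, frames=[4,1,6] (faults so far: 3)
  step 6: ref 2 -> FAULT, evict 4, frames=[2,1,6] (faults so far: 4)
  step 7: ref 2 -> HIT, frames=[2,1,6] (faults so far: 4)
  step 8: ref 2 -> HIT, frames=[2,1,6] (faults so far: 4)
  step 9: ref 4 -> FAULT, evict 1, frames=[2,4,6] (faults so far: 5)
  step 10: ref 3 -> FAULT, evict 6, frames=[2,4,3] (faults so far: 6)
  step 11: ref 6 -> FAULT, evict 2, frames=[6,4,3] (faults so far: 7)
  FIFO total faults: 7
--- LRU ---
  step 0: ref 4 -> FAULT, frames=[4,-,-] (faults so far: 1)
  step 1: ref 4 -> HIT, frames=[4,-,-] (faults so far: 1)
  step 2: ref 4 -> HIT, frames=[4,-,-] (faults so far: 1)
  step 3: ref 4 -> HIT, frames=[4,-,-] (faults so far: 1)
  step 4: ref 1 -> FAULT, frames=[4,1,-] (faults so far: 2)
  step 5: ref 6 -> FAULT, frames=[4,1,6] (faults so far: 3)
  step 6: ref 2 -> FAULT, evict 4, frames=[2,1,6] (faults so far: 4)
  step 7: ref 2 -> HIT, frames=[2,1,6] (faults so far: 4)
  step 8: ref 2 -> HIT, frames=[2,1,6] (faults so far: 4)
  step 9: ref 4 -> FAULT, evict 1, frames=[2,4,6] (faults so far: 5)
  step 10: ref 3 -> FAULT, evict 6, frames=[2,4,3] (faults so far: 6)
  step 11: ref 6 -> FAULT, evict 2, frames=[6,4,3] (faults so far: 7)
  LRU total faults: 7
--- Optimal ---
  step 0: ref 4 -> FAULT, frames=[4,-,-] (faults so far: 1)
  step 1: ref 4 -> HIT, frames=[4,-,-] (faults so far: 1)
  step 2: ref 4 -> HIT, frames=[4,-,-] (faults so far: 1)
  step 3: ref 4 -> HIT, frames=[4,-,-] (faults so far: 1)
  step 4: ref 1 -> FAULT, frames=[4,1,-] (faults so far: 2)
  step 5: ref 6 -> FAULT, frames=[4,1,6] (faults so far: 3)
  step 6: ref 2 -> FAULT, evict 1, frames=[4,2,6] (faults so far: 4)
  step 7: ref 2 -> HIT, frames=[4,2,6] (faults so far: 4)
  step 8: ref 2 -> HIT, frames=[4,2,6] (faults so far: 4)
  step 9: ref 4 -> HIT, frames=[4,2,6] (faults so far: 4)
  step 10: ref 3 -> FAULT, evict 2, frames=[4,3,6] (faults so far: 5)
  step 11: ref 6 -> HIT, frames=[4,3,6] (faults so far: 5)
  Optimal total faults: 5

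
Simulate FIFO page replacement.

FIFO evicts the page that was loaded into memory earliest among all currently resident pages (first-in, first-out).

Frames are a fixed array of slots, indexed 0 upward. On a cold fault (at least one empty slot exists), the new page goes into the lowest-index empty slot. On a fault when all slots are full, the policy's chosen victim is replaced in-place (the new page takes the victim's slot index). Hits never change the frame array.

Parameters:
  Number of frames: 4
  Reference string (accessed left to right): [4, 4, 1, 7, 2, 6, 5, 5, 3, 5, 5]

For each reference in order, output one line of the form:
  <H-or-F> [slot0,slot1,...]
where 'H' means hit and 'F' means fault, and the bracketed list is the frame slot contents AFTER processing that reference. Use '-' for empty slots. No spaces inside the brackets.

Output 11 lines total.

F [4,-,-,-]
H [4,-,-,-]
F [4,1,-,-]
F [4,1,7,-]
F [4,1,7,2]
F [6,1,7,2]
F [6,5,7,2]
H [6,5,7,2]
F [6,5,3,2]
H [6,5,3,2]
H [6,5,3,2]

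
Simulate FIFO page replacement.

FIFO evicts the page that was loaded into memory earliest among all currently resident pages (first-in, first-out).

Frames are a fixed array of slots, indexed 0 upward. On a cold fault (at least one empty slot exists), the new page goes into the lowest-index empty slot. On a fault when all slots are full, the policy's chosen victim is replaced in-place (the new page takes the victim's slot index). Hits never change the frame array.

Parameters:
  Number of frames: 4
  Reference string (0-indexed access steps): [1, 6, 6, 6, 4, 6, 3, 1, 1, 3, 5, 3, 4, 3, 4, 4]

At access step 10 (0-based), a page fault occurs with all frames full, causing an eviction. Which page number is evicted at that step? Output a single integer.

Answer: 1

Derivation:
Step 0: ref 1 -> FAULT, frames=[1,-,-,-]
Step 1: ref 6 -> FAULT, frames=[1,6,-,-]
Step 2: ref 6 -> HIT, frames=[1,6,-,-]
Step 3: ref 6 -> HIT, frames=[1,6,-,-]
Step 4: ref 4 -> FAULT, frames=[1,6,4,-]
Step 5: ref 6 -> HIT, frames=[1,6,4,-]
Step 6: ref 3 -> FAULT, frames=[1,6,4,3]
Step 7: ref 1 -> HIT, frames=[1,6,4,3]
Step 8: ref 1 -> HIT, frames=[1,6,4,3]
Step 9: ref 3 -> HIT, frames=[1,6,4,3]
Step 10: ref 5 -> FAULT, evict 1, frames=[5,6,4,3]
At step 10: evicted page 1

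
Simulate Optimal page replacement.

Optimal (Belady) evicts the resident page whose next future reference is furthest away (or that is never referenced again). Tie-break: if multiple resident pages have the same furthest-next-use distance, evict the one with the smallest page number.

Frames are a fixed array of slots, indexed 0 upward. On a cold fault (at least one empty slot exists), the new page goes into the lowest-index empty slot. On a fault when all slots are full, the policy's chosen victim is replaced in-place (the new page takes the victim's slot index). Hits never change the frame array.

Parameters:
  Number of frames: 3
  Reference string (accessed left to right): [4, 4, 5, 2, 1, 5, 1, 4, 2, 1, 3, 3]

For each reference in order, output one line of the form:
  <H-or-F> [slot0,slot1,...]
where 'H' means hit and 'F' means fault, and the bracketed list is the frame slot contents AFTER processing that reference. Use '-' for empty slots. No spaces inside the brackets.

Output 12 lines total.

F [4,-,-]
H [4,-,-]
F [4,5,-]
F [4,5,2]
F [4,5,1]
H [4,5,1]
H [4,5,1]
H [4,5,1]
F [2,5,1]
H [2,5,1]
F [2,5,3]
H [2,5,3]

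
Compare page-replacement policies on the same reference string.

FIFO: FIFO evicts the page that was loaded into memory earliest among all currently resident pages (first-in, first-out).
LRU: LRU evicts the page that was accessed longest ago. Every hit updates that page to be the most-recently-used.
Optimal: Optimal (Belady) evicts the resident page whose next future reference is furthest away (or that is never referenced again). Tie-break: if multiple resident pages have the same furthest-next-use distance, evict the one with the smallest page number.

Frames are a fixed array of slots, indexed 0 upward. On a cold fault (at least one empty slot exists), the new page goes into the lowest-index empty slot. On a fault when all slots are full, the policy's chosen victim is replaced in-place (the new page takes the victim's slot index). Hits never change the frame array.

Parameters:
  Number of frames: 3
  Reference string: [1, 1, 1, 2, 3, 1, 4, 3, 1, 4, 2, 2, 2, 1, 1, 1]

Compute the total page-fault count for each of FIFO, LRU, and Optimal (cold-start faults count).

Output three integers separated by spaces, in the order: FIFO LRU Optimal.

Answer: 6 5 5

Derivation:
--- FIFO ---
  step 0: ref 1 -> FAULT, frames=[1,-,-] (faults so far: 1)
  step 1: ref 1 -> HIT, frames=[1,-,-] (faults so far: 1)
  step 2: ref 1 -> HIT, frames=[1,-,-] (faults so far: 1)
  step 3: ref 2 -> FAULT, frames=[1,2,-] (faults so far: 2)
  step 4: ref 3 -> FAULT, frames=[1,2,3] (faults so far: 3)
  step 5: ref 1 -> HIT, frames=[1,2,3] (faults so far: 3)
  step 6: ref 4 -> FAULT, evict 1, frames=[4,2,3] (faults so far: 4)
  step 7: ref 3 -> HIT, frames=[4,2,3] (faults so far: 4)
  step 8: ref 1 -> FAULT, evict 2, frames=[4,1,3] (faults so far: 5)
  step 9: ref 4 -> HIT, frames=[4,1,3] (faults so far: 5)
  step 10: ref 2 -> FAULT, evict 3, frames=[4,1,2] (faults so far: 6)
  step 11: ref 2 -> HIT, frames=[4,1,2] (faults so far: 6)
  step 12: ref 2 -> HIT, frames=[4,1,2] (faults so far: 6)
  step 13: ref 1 -> HIT, frames=[4,1,2] (faults so far: 6)
  step 14: ref 1 -> HIT, frames=[4,1,2] (faults so far: 6)
  step 15: ref 1 -> HIT, frames=[4,1,2] (faults so far: 6)
  FIFO total faults: 6
--- LRU ---
  step 0: ref 1 -> FAULT, frames=[1,-,-] (faults so far: 1)
  step 1: ref 1 -> HIT, frames=[1,-,-] (faults so far: 1)
  step 2: ref 1 -> HIT, frames=[1,-,-] (faults so far: 1)
  step 3: ref 2 -> FAULT, frames=[1,2,-] (faults so far: 2)
  step 4: ref 3 -> FAULT, frames=[1,2,3] (faults so far: 3)
  step 5: ref 1 -> HIT, frames=[1,2,3] (faults so far: 3)
  step 6: ref 4 -> FAULT, evict 2, frames=[1,4,3] (faults so far: 4)
  step 7: ref 3 -> HIT, frames=[1,4,3] (faults so far: 4)
  step 8: ref 1 -> HIT, frames=[1,4,3] (faults so far: 4)
  step 9: ref 4 -> HIT, frames=[1,4,3] (faults so far: 4)
  step 10: ref 2 -> FAULT, evict 3, frames=[1,4,2] (faults so far: 5)
  step 11: ref 2 -> HIT, frames=[1,4,2] (faults so far: 5)
  step 12: ref 2 -> HIT, frames=[1,4,2] (faults so far: 5)
  step 13: ref 1 -> HIT, frames=[1,4,2] (faults so far: 5)
  step 14: ref 1 -> HIT, frames=[1,4,2] (faults so far: 5)
  step 15: ref 1 -> HIT, frames=[1,4,2] (faults so far: 5)
  LRU total faults: 5
--- Optimal ---
  step 0: ref 1 -> FAULT, frames=[1,-,-] (faults so far: 1)
  step 1: ref 1 -> HIT, frames=[1,-,-] (faults so far: 1)
  step 2: ref 1 -> HIT, frames=[1,-,-] (faults so far: 1)
  step 3: ref 2 -> FAULT, frames=[1,2,-] (faults so far: 2)
  step 4: ref 3 -> FAULT, frames=[1,2,3] (faults so far: 3)
  step 5: ref 1 -> HIT, frames=[1,2,3] (faults so far: 3)
  step 6: ref 4 -> FAULT, evict 2, frames=[1,4,3] (faults so far: 4)
  step 7: ref 3 -> HIT, frames=[1,4,3] (faults so far: 4)
  step 8: ref 1 -> HIT, frames=[1,4,3] (faults so far: 4)
  step 9: ref 4 -> HIT, frames=[1,4,3] (faults so far: 4)
  step 10: ref 2 -> FAULT, evict 3, frames=[1,4,2] (faults so far: 5)
  step 11: ref 2 -> HIT, frames=[1,4,2] (faults so far: 5)
  step 12: ref 2 -> HIT, frames=[1,4,2] (faults so far: 5)
  step 13: ref 1 -> HIT, frames=[1,4,2] (faults so far: 5)
  step 14: ref 1 -> HIT, frames=[1,4,2] (faults so far: 5)
  step 15: ref 1 -> HIT, frames=[1,4,2] (faults so far: 5)
  Optimal total faults: 5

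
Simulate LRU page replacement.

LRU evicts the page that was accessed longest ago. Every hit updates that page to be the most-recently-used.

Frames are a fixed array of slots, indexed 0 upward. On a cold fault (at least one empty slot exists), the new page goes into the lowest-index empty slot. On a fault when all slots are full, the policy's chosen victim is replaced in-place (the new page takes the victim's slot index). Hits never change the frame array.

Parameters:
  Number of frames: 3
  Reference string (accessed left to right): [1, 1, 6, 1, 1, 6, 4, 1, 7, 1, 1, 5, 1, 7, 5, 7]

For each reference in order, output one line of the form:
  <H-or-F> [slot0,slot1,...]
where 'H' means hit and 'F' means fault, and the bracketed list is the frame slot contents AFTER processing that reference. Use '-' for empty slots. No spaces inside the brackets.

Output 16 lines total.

F [1,-,-]
H [1,-,-]
F [1,6,-]
H [1,6,-]
H [1,6,-]
H [1,6,-]
F [1,6,4]
H [1,6,4]
F [1,7,4]
H [1,7,4]
H [1,7,4]
F [1,7,5]
H [1,7,5]
H [1,7,5]
H [1,7,5]
H [1,7,5]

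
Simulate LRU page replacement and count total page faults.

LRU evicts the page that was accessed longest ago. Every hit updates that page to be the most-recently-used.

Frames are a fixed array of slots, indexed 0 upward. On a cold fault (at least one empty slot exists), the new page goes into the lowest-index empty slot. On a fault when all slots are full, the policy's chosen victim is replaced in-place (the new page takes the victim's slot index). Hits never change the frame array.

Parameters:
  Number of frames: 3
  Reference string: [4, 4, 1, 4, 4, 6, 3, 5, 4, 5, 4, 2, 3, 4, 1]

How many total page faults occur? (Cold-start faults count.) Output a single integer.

Answer: 9

Derivation:
Step 0: ref 4 → FAULT, frames=[4,-,-]
Step 1: ref 4 → HIT, frames=[4,-,-]
Step 2: ref 1 → FAULT, frames=[4,1,-]
Step 3: ref 4 → HIT, frames=[4,1,-]
Step 4: ref 4 → HIT, frames=[4,1,-]
Step 5: ref 6 → FAULT, frames=[4,1,6]
Step 6: ref 3 → FAULT (evict 1), frames=[4,3,6]
Step 7: ref 5 → FAULT (evict 4), frames=[5,3,6]
Step 8: ref 4 → FAULT (evict 6), frames=[5,3,4]
Step 9: ref 5 → HIT, frames=[5,3,4]
Step 10: ref 4 → HIT, frames=[5,3,4]
Step 11: ref 2 → FAULT (evict 3), frames=[5,2,4]
Step 12: ref 3 → FAULT (evict 5), frames=[3,2,4]
Step 13: ref 4 → HIT, frames=[3,2,4]
Step 14: ref 1 → FAULT (evict 2), frames=[3,1,4]
Total faults: 9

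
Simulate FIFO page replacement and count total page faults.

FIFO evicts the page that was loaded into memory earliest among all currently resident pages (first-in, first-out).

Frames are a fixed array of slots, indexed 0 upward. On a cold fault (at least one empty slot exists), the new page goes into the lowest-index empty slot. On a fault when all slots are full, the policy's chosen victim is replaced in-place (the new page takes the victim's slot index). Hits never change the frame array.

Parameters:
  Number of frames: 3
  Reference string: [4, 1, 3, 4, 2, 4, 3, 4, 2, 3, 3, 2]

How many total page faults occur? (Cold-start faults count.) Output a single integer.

Answer: 5

Derivation:
Step 0: ref 4 → FAULT, frames=[4,-,-]
Step 1: ref 1 → FAULT, frames=[4,1,-]
Step 2: ref 3 → FAULT, frames=[4,1,3]
Step 3: ref 4 → HIT, frames=[4,1,3]
Step 4: ref 2 → FAULT (evict 4), frames=[2,1,3]
Step 5: ref 4 → FAULT (evict 1), frames=[2,4,3]
Step 6: ref 3 → HIT, frames=[2,4,3]
Step 7: ref 4 → HIT, frames=[2,4,3]
Step 8: ref 2 → HIT, frames=[2,4,3]
Step 9: ref 3 → HIT, frames=[2,4,3]
Step 10: ref 3 → HIT, frames=[2,4,3]
Step 11: ref 2 → HIT, frames=[2,4,3]
Total faults: 5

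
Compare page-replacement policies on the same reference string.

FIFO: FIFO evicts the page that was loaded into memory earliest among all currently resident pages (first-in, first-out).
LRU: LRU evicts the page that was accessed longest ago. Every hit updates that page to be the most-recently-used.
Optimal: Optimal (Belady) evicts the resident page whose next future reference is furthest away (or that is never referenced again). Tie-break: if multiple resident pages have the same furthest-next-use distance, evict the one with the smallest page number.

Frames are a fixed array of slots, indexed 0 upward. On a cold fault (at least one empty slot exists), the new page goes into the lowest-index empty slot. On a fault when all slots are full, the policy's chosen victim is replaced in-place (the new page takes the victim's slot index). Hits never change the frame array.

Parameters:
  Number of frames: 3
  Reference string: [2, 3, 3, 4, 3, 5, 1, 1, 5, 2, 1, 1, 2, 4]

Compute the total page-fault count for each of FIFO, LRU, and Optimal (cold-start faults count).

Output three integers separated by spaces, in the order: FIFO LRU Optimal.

--- FIFO ---
  step 0: ref 2 -> FAULT, frames=[2,-,-] (faults so far: 1)
  step 1: ref 3 -> FAULT, frames=[2,3,-] (faults so far: 2)
  step 2: ref 3 -> HIT, frames=[2,3,-] (faults so far: 2)
  step 3: ref 4 -> FAULT, frames=[2,3,4] (faults so far: 3)
  step 4: ref 3 -> HIT, frames=[2,3,4] (faults so far: 3)
  step 5: ref 5 -> FAULT, evict 2, frames=[5,3,4] (faults so far: 4)
  step 6: ref 1 -> FAULT, evict 3, frames=[5,1,4] (faults so far: 5)
  step 7: ref 1 -> HIT, frames=[5,1,4] (faults so far: 5)
  step 8: ref 5 -> HIT, frames=[5,1,4] (faults so far: 5)
  step 9: ref 2 -> FAULT, evict 4, frames=[5,1,2] (faults so far: 6)
  step 10: ref 1 -> HIT, frames=[5,1,2] (faults so far: 6)
  step 11: ref 1 -> HIT, frames=[5,1,2] (faults so far: 6)
  step 12: ref 2 -> HIT, frames=[5,1,2] (faults so far: 6)
  step 13: ref 4 -> FAULT, evict 5, frames=[4,1,2] (faults so far: 7)
  FIFO total faults: 7
--- LRU ---
  step 0: ref 2 -> FAULT, frames=[2,-,-] (faults so far: 1)
  step 1: ref 3 -> FAULT, frames=[2,3,-] (faults so far: 2)
  step 2: ref 3 -> HIT, frames=[2,3,-] (faults so far: 2)
  step 3: ref 4 -> FAULT, frames=[2,3,4] (faults so far: 3)
  step 4: ref 3 -> HIT, frames=[2,3,4] (faults so far: 3)
  step 5: ref 5 -> FAULT, evict 2, frames=[5,3,4] (faults so far: 4)
  step 6: ref 1 -> FAULT, evict 4, frames=[5,3,1] (faults so far: 5)
  step 7: ref 1 -> HIT, frames=[5,3,1] (faults so far: 5)
  step 8: ref 5 -> HIT, frames=[5,3,1] (faults so far: 5)
  step 9: ref 2 -> FAULT, evict 3, frames=[5,2,1] (faults so far: 6)
  step 10: ref 1 -> HIT, frames=[5,2,1] (faults so far: 6)
  step 11: ref 1 -> HIT, frames=[5,2,1] (faults so far: 6)
  step 12: ref 2 -> HIT, frames=[5,2,1] (faults so far: 6)
  step 13: ref 4 -> FAULT, evict 5, frames=[4,2,1] (faults so far: 7)
  LRU total faults: 7
--- Optimal ---
  step 0: ref 2 -> FAULT, frames=[2,-,-] (faults so far: 1)
  step 1: ref 3 -> FAULT, frames=[2,3,-] (faults so far: 2)
  step 2: ref 3 -> HIT, frames=[2,3,-] (faults so far: 2)
  step 3: ref 4 -> FAULT, frames=[2,3,4] (faults so far: 3)
  step 4: ref 3 -> HIT, frames=[2,3,4] (faults so far: 3)
  step 5: ref 5 -> FAULT, evict 3, frames=[2,5,4] (faults so far: 4)
  step 6: ref 1 -> FAULT, evict 4, frames=[2,5,1] (faults so far: 5)
  step 7: ref 1 -> HIT, frames=[2,5,1] (faults so far: 5)
  step 8: ref 5 -> HIT, frames=[2,5,1] (faults so far: 5)
  step 9: ref 2 -> HIT, frames=[2,5,1] (faults so far: 5)
  step 10: ref 1 -> HIT, frames=[2,5,1] (faults so far: 5)
  step 11: ref 1 -> HIT, frames=[2,5,1] (faults so far: 5)
  step 12: ref 2 -> HIT, frames=[2,5,1] (faults so far: 5)
  step 13: ref 4 -> FAULT, evict 1, frames=[2,5,4] (faults so far: 6)
  Optimal total faults: 6

Answer: 7 7 6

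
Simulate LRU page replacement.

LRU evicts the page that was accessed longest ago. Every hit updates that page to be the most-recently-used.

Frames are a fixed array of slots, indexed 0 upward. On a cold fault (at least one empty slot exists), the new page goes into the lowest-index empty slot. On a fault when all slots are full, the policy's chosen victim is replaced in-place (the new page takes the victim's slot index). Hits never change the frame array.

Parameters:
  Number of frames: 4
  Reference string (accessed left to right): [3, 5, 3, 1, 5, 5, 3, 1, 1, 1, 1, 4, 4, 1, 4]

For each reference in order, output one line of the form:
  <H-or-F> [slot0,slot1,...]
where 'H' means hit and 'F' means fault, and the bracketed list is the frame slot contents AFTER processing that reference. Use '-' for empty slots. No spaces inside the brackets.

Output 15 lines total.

F [3,-,-,-]
F [3,5,-,-]
H [3,5,-,-]
F [3,5,1,-]
H [3,5,1,-]
H [3,5,1,-]
H [3,5,1,-]
H [3,5,1,-]
H [3,5,1,-]
H [3,5,1,-]
H [3,5,1,-]
F [3,5,1,4]
H [3,5,1,4]
H [3,5,1,4]
H [3,5,1,4]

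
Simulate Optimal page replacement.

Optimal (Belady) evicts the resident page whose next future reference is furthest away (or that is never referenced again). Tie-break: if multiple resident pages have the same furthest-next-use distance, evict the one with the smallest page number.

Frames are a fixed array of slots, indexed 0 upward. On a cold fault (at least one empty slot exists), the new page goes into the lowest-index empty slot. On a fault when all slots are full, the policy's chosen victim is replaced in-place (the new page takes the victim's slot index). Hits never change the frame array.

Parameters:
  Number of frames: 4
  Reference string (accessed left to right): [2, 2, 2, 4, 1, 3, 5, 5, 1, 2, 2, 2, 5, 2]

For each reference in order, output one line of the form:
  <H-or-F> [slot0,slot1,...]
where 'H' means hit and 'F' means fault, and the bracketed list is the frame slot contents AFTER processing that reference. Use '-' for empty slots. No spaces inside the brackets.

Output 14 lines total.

F [2,-,-,-]
H [2,-,-,-]
H [2,-,-,-]
F [2,4,-,-]
F [2,4,1,-]
F [2,4,1,3]
F [2,4,1,5]
H [2,4,1,5]
H [2,4,1,5]
H [2,4,1,5]
H [2,4,1,5]
H [2,4,1,5]
H [2,4,1,5]
H [2,4,1,5]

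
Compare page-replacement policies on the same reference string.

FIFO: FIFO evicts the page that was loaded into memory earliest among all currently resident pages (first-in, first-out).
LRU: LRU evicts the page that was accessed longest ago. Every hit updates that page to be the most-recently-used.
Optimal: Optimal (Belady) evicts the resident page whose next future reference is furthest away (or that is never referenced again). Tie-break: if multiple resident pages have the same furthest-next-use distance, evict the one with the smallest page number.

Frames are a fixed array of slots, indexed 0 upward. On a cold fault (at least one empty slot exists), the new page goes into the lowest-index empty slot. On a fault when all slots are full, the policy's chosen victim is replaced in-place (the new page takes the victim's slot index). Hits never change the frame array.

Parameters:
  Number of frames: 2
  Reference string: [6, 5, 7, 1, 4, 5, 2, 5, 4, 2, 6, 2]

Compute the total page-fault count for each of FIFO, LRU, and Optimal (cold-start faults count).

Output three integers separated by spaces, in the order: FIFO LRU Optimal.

--- FIFO ---
  step 0: ref 6 -> FAULT, frames=[6,-] (faults so far: 1)
  step 1: ref 5 -> FAULT, frames=[6,5] (faults so far: 2)
  step 2: ref 7 -> FAULT, evict 6, frames=[7,5] (faults so far: 3)
  step 3: ref 1 -> FAULT, evict 5, frames=[7,1] (faults so far: 4)
  step 4: ref 4 -> FAULT, evict 7, frames=[4,1] (faults so far: 5)
  step 5: ref 5 -> FAULT, evict 1, frames=[4,5] (faults so far: 6)
  step 6: ref 2 -> FAULT, evict 4, frames=[2,5] (faults so far: 7)
  step 7: ref 5 -> HIT, frames=[2,5] (faults so far: 7)
  step 8: ref 4 -> FAULT, evict 5, frames=[2,4] (faults so far: 8)
  step 9: ref 2 -> HIT, frames=[2,4] (faults so far: 8)
  step 10: ref 6 -> FAULT, evict 2, frames=[6,4] (faults so far: 9)
  step 11: ref 2 -> FAULT, evict 4, frames=[6,2] (faults so far: 10)
  FIFO total faults: 10
--- LRU ---
  step 0: ref 6 -> FAULT, frames=[6,-] (faults so far: 1)
  step 1: ref 5 -> FAULT, frames=[6,5] (faults so far: 2)
  step 2: ref 7 -> FAULT, evict 6, frames=[7,5] (faults so far: 3)
  step 3: ref 1 -> FAULT, evict 5, frames=[7,1] (faults so far: 4)
  step 4: ref 4 -> FAULT, evict 7, frames=[4,1] (faults so far: 5)
  step 5: ref 5 -> FAULT, evict 1, frames=[4,5] (faults so far: 6)
  step 6: ref 2 -> FAULT, evict 4, frames=[2,5] (faults so far: 7)
  step 7: ref 5 -> HIT, frames=[2,5] (faults so far: 7)
  step 8: ref 4 -> FAULT, evict 2, frames=[4,5] (faults so far: 8)
  step 9: ref 2 -> FAULT, evict 5, frames=[4,2] (faults so far: 9)
  step 10: ref 6 -> FAULT, evict 4, frames=[6,2] (faults so far: 10)
  step 11: ref 2 -> HIT, frames=[6,2] (faults so far: 10)
  LRU total faults: 10
--- Optimal ---
  step 0: ref 6 -> FAULT, frames=[6,-] (faults so far: 1)
  step 1: ref 5 -> FAULT, frames=[6,5] (faults so far: 2)
  step 2: ref 7 -> FAULT, evict 6, frames=[7,5] (faults so far: 3)
  step 3: ref 1 -> FAULT, evict 7, frames=[1,5] (faults so far: 4)
  step 4: ref 4 -> FAULT, evict 1, frames=[4,5] (faults so far: 5)
  step 5: ref 5 -> HIT, frames=[4,5] (faults so far: 5)
  step 6: ref 2 -> FAULT, evict 4, frames=[2,5] (faults so far: 6)
  step 7: ref 5 -> HIT, frames=[2,5] (faults so far: 6)
  step 8: ref 4 -> FAULT, evict 5, frames=[2,4] (faults so far: 7)
  step 9: ref 2 -> HIT, frames=[2,4] (faults so far: 7)
  step 10: ref 6 -> FAULT, evict 4, frames=[2,6] (faults so far: 8)
  step 11: ref 2 -> HIT, frames=[2,6] (faults so far: 8)
  Optimal total faults: 8

Answer: 10 10 8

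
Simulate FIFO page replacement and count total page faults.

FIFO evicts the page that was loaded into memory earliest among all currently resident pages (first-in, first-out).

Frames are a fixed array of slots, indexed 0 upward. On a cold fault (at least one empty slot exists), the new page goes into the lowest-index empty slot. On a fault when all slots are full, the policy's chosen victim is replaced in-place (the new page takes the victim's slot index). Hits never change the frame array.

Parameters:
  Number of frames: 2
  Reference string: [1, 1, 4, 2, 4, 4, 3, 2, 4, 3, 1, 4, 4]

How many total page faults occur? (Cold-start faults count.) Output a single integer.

Answer: 6

Derivation:
Step 0: ref 1 → FAULT, frames=[1,-]
Step 1: ref 1 → HIT, frames=[1,-]
Step 2: ref 4 → FAULT, frames=[1,4]
Step 3: ref 2 → FAULT (evict 1), frames=[2,4]
Step 4: ref 4 → HIT, frames=[2,4]
Step 5: ref 4 → HIT, frames=[2,4]
Step 6: ref 3 → FAULT (evict 4), frames=[2,3]
Step 7: ref 2 → HIT, frames=[2,3]
Step 8: ref 4 → FAULT (evict 2), frames=[4,3]
Step 9: ref 3 → HIT, frames=[4,3]
Step 10: ref 1 → FAULT (evict 3), frames=[4,1]
Step 11: ref 4 → HIT, frames=[4,1]
Step 12: ref 4 → HIT, frames=[4,1]
Total faults: 6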